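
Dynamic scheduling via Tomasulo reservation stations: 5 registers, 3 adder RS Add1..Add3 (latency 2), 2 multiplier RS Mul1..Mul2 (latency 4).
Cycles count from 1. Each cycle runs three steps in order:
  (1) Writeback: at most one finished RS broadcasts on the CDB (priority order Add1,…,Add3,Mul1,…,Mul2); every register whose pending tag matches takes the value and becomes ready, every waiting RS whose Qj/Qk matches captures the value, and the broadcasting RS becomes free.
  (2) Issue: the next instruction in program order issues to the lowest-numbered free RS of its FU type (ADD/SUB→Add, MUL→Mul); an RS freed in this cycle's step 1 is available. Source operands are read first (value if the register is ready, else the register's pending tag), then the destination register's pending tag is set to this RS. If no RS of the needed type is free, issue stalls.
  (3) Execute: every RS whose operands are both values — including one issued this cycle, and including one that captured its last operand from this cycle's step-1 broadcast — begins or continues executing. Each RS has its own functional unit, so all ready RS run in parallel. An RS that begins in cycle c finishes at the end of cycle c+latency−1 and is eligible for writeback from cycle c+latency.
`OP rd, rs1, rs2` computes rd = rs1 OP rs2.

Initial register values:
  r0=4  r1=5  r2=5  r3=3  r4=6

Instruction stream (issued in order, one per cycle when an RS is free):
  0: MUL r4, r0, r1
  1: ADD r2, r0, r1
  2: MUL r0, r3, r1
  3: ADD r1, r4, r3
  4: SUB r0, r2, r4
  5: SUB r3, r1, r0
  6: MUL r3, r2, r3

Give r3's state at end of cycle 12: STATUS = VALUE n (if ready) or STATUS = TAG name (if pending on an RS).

STATUS = TAG Mul1

c1: issue MUL r4<-Mul1 | r0:4,r1:5,r2:5,r3:3,r4:Mul1
c2: issue ADD r2<-Add1 | r0:4,r1:5,r2:Add1,r3:3,r4:Mul1
c3: issue MUL r0<-Mul2 | r0:Mul2,r1:5,r2:Add1,r3:3,r4:Mul1
c4: CDB Add1=9; issue ADD r1<-Add1 | r0:Mul2,r1:Add1,r2:9,r3:3,r4:Mul1
c5: CDB Mul1=20; issue SUB r0<-Add2 | r0:Add2,r1:Add1,r2:9,r3:3,r4:20
c6: issue SUB r3<-Add3 | r0:Add2,r1:Add1,r2:9,r3:Add3,r4:20
c7: CDB Add1=23; issue MUL r3<-Mul1 | r0:Add2,r1:23,r2:9,r3:Mul1,r4:20
c8: CDB Add2=-11 | r0:-11,r1:23,r2:9,r3:Mul1,r4:20
c9: CDB Mul2=15 | r0:-11,r1:23,r2:9,r3:Mul1,r4:20
c10: CDB Add3=34 | r0:-11,r1:23,r2:9,r3:Mul1,r4:20
c11: - | r0:-11,r1:23,r2:9,r3:Mul1,r4:20
c12: - | r0:-11,r1:23,r2:9,r3:Mul1,r4:20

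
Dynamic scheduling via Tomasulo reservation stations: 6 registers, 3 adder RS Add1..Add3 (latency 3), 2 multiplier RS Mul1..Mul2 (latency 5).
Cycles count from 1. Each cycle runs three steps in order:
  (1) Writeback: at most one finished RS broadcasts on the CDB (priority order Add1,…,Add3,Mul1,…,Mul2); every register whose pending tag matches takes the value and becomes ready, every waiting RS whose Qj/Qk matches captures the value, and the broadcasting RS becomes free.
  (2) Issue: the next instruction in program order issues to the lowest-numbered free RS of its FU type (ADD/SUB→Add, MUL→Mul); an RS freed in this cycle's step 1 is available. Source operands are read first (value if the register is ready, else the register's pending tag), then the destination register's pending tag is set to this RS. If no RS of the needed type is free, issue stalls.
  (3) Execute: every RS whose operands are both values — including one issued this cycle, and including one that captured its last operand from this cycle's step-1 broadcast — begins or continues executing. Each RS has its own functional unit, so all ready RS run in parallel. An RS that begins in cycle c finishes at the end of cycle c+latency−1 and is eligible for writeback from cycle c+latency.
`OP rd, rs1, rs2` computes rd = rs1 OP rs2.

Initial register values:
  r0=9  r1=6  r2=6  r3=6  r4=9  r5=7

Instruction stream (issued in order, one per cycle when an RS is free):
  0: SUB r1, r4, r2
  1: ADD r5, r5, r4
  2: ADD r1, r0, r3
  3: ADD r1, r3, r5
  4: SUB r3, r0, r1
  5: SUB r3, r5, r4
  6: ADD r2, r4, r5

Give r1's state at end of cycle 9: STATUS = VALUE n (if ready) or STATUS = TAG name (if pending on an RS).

cycle 1: issue SUB r1<-Add1 // r0:9,r1:Add1,r2:6,r3:6,r4:9,r5:7
cycle 2: issue ADD r5<-Add2 // r0:9,r1:Add1,r2:6,r3:6,r4:9,r5:Add2
cycle 3: issue ADD r1<-Add3 // r0:9,r1:Add3,r2:6,r3:6,r4:9,r5:Add2
cycle 4: CDB Add1=3; issue ADD r1<-Add1 // r0:9,r1:Add1,r2:6,r3:6,r4:9,r5:Add2
cycle 5: CDB Add2=16; issue SUB r3<-Add2 // r0:9,r1:Add1,r2:6,r3:Add2,r4:9,r5:16
cycle 6: CDB Add3=15; issue SUB r3<-Add3 // r0:9,r1:Add1,r2:6,r3:Add3,r4:9,r5:16
cycle 7: stall // r0:9,r1:Add1,r2:6,r3:Add3,r4:9,r5:16
cycle 8: CDB Add1=22; issue ADD r2<-Add1 // r0:9,r1:22,r2:Add1,r3:Add3,r4:9,r5:16
cycle 9: CDB Add3=7 // r0:9,r1:22,r2:Add1,r3:7,r4:9,r5:16

STATUS = VALUE 22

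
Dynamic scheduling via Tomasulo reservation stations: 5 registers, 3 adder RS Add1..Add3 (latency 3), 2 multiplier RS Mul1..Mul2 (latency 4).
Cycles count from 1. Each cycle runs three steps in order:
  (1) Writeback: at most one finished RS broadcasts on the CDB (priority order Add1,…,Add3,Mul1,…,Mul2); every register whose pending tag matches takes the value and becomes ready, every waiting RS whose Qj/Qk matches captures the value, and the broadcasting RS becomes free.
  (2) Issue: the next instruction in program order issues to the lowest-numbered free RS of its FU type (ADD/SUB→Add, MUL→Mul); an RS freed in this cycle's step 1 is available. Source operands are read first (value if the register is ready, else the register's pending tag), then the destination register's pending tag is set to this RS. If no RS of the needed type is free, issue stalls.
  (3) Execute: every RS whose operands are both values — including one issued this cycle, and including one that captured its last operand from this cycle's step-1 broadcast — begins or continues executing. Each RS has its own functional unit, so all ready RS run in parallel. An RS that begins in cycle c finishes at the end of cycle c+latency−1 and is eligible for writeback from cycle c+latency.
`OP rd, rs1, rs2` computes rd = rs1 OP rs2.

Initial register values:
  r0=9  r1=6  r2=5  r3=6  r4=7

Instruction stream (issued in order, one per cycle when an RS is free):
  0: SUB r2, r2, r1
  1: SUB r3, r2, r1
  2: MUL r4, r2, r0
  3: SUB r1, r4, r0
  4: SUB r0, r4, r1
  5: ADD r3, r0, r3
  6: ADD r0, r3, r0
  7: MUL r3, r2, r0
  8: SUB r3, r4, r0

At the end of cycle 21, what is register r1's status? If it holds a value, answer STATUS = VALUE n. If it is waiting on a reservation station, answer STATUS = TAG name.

cycle 1: issue SUB r2<-Add1 // r0:9,r1:6,r2:Add1,r3:6,r4:7
cycle 2: issue SUB r3<-Add2 // r0:9,r1:6,r2:Add1,r3:Add2,r4:7
cycle 3: issue MUL r4<-Mul1 // r0:9,r1:6,r2:Add1,r3:Add2,r4:Mul1
cycle 4: CDB Add1=-1; issue SUB r1<-Add1 // r0:9,r1:Add1,r2:-1,r3:Add2,r4:Mul1
cycle 5: issue SUB r0<-Add3 // r0:Add3,r1:Add1,r2:-1,r3:Add2,r4:Mul1
cycle 6: stall // r0:Add3,r1:Add1,r2:-1,r3:Add2,r4:Mul1
cycle 7: CDB Add2=-7; issue ADD r3<-Add2 // r0:Add3,r1:Add1,r2:-1,r3:Add2,r4:Mul1
cycle 8: CDB Mul1=-9; stall // r0:Add3,r1:Add1,r2:-1,r3:Add2,r4:-9
cycle 9: stall // r0:Add3,r1:Add1,r2:-1,r3:Add2,r4:-9
cycle 10: stall // r0:Add3,r1:Add1,r2:-1,r3:Add2,r4:-9
cycle 11: CDB Add1=-18; issue ADD r0<-Add1 // r0:Add1,r1:-18,r2:-1,r3:Add2,r4:-9
cycle 12: issue MUL r3<-Mul1 // r0:Add1,r1:-18,r2:-1,r3:Mul1,r4:-9
cycle 13: stall // r0:Add1,r1:-18,r2:-1,r3:Mul1,r4:-9
cycle 14: CDB Add3=9; issue SUB r3<-Add3 // r0:Add1,r1:-18,r2:-1,r3:Add3,r4:-9
cycle 15: - // r0:Add1,r1:-18,r2:-1,r3:Add3,r4:-9
cycle 16: - // r0:Add1,r1:-18,r2:-1,r3:Add3,r4:-9
cycle 17: CDB Add2=2 // r0:Add1,r1:-18,r2:-1,r3:Add3,r4:-9
cycle 18: - // r0:Add1,r1:-18,r2:-1,r3:Add3,r4:-9
cycle 19: - // r0:Add1,r1:-18,r2:-1,r3:Add3,r4:-9
cycle 20: CDB Add1=11 // r0:11,r1:-18,r2:-1,r3:Add3,r4:-9
cycle 21: - // r0:11,r1:-18,r2:-1,r3:Add3,r4:-9

STATUS = VALUE -18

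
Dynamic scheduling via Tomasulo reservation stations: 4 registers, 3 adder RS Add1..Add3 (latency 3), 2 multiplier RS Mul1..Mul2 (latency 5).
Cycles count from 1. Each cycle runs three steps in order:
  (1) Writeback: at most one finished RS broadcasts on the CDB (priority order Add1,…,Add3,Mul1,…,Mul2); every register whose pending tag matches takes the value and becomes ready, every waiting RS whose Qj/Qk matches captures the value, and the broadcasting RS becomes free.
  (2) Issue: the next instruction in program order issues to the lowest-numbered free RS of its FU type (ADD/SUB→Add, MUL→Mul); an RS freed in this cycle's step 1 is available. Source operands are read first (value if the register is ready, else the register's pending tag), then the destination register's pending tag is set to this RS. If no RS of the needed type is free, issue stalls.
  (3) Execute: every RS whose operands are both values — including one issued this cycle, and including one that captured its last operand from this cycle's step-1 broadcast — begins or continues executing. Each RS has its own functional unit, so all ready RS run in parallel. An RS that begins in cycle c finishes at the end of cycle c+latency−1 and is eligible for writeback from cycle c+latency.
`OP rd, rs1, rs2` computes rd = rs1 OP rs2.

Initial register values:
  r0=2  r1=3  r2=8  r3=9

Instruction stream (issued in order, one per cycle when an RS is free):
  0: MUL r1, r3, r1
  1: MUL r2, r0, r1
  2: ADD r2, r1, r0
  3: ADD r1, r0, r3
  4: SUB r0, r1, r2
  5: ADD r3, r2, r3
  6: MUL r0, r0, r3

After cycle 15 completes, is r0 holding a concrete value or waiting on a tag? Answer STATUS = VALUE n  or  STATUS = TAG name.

  c1: issue MUL r1<-Mul1  regs: r0:2,r1:Mul1,r2:8,r3:9
  c2: issue MUL r2<-Mul2  regs: r0:2,r1:Mul1,r2:Mul2,r3:9
  c3: issue ADD r2<-Add1  regs: r0:2,r1:Mul1,r2:Add1,r3:9
  c4: issue ADD r1<-Add2  regs: r0:2,r1:Add2,r2:Add1,r3:9
  c5: issue SUB r0<-Add3  regs: r0:Add3,r1:Add2,r2:Add1,r3:9
  c6: CDB Mul1=27; stall  regs: r0:Add3,r1:Add2,r2:Add1,r3:9
  c7: CDB Add2=11; issue ADD r3<-Add2  regs: r0:Add3,r1:11,r2:Add1,r3:Add2
  c8: issue MUL r0<-Mul1  regs: r0:Mul1,r1:11,r2:Add1,r3:Add2
  c9: CDB Add1=29  regs: r0:Mul1,r1:11,r2:29,r3:Add2
  c10: -  regs: r0:Mul1,r1:11,r2:29,r3:Add2
  c11: CDB Mul2=54  regs: r0:Mul1,r1:11,r2:29,r3:Add2
  c12: CDB Add2=38  regs: r0:Mul1,r1:11,r2:29,r3:38
  c13: CDB Add3=-18  regs: r0:Mul1,r1:11,r2:29,r3:38
  c14: -  regs: r0:Mul1,r1:11,r2:29,r3:38
  c15: -  regs: r0:Mul1,r1:11,r2:29,r3:38

STATUS = TAG Mul1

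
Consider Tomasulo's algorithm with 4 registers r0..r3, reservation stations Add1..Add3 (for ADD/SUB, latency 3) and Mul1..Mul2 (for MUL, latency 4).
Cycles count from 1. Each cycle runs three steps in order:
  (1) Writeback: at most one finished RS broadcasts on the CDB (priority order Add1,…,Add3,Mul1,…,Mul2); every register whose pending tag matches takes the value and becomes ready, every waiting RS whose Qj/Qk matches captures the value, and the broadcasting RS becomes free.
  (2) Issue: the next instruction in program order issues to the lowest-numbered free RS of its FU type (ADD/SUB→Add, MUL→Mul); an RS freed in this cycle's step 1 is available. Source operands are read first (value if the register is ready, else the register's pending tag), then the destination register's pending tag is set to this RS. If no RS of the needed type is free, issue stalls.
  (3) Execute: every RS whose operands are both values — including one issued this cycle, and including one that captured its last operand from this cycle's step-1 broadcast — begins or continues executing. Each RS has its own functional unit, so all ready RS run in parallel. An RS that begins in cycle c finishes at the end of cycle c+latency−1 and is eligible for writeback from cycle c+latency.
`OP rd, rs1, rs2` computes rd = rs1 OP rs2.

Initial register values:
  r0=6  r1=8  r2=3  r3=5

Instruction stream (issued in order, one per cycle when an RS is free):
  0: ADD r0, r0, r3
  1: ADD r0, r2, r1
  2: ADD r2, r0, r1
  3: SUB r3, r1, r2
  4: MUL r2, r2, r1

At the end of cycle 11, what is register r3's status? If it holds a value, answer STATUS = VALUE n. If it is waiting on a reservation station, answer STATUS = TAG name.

  c1: issue ADD r0<-Add1  regs: r0:Add1,r1:8,r2:3,r3:5
  c2: issue ADD r0<-Add2  regs: r0:Add2,r1:8,r2:3,r3:5
  c3: issue ADD r2<-Add3  regs: r0:Add2,r1:8,r2:Add3,r3:5
  c4: CDB Add1=11; issue SUB r3<-Add1  regs: r0:Add2,r1:8,r2:Add3,r3:Add1
  c5: CDB Add2=11; issue MUL r2<-Mul1  regs: r0:11,r1:8,r2:Mul1,r3:Add1
  c6: -  regs: r0:11,r1:8,r2:Mul1,r3:Add1
  c7: -  regs: r0:11,r1:8,r2:Mul1,r3:Add1
  c8: CDB Add3=19  regs: r0:11,r1:8,r2:Mul1,r3:Add1
  c9: -  regs: r0:11,r1:8,r2:Mul1,r3:Add1
  c10: -  regs: r0:11,r1:8,r2:Mul1,r3:Add1
  c11: CDB Add1=-11  regs: r0:11,r1:8,r2:Mul1,r3:-11

STATUS = VALUE -11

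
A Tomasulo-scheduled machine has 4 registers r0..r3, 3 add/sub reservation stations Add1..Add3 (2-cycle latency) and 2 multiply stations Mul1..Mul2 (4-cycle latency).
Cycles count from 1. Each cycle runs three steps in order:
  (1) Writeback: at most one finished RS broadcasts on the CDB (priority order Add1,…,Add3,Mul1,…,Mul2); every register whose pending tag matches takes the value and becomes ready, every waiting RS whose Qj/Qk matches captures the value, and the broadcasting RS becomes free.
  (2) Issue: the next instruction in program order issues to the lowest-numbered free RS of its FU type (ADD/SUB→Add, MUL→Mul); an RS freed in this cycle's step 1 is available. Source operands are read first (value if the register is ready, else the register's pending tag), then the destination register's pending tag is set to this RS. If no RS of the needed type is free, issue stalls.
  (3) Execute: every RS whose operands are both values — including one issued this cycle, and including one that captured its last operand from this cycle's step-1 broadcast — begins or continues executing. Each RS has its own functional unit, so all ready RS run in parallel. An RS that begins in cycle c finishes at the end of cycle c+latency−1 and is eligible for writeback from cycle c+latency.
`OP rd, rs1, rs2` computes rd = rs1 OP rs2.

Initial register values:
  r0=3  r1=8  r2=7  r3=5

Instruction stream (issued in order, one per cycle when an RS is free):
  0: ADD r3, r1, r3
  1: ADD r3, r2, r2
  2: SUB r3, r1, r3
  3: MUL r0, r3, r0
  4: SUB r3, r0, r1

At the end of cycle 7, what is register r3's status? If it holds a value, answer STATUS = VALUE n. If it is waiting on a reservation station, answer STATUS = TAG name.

STATUS = TAG Add2

cycle 1: issue ADD r3<-Add1 // r0:3,r1:8,r2:7,r3:Add1
cycle 2: issue ADD r3<-Add2 // r0:3,r1:8,r2:7,r3:Add2
cycle 3: CDB Add1=13; issue SUB r3<-Add1 // r0:3,r1:8,r2:7,r3:Add1
cycle 4: CDB Add2=14; issue MUL r0<-Mul1 // r0:Mul1,r1:8,r2:7,r3:Add1
cycle 5: issue SUB r3<-Add2 // r0:Mul1,r1:8,r2:7,r3:Add2
cycle 6: CDB Add1=-6 // r0:Mul1,r1:8,r2:7,r3:Add2
cycle 7: - // r0:Mul1,r1:8,r2:7,r3:Add2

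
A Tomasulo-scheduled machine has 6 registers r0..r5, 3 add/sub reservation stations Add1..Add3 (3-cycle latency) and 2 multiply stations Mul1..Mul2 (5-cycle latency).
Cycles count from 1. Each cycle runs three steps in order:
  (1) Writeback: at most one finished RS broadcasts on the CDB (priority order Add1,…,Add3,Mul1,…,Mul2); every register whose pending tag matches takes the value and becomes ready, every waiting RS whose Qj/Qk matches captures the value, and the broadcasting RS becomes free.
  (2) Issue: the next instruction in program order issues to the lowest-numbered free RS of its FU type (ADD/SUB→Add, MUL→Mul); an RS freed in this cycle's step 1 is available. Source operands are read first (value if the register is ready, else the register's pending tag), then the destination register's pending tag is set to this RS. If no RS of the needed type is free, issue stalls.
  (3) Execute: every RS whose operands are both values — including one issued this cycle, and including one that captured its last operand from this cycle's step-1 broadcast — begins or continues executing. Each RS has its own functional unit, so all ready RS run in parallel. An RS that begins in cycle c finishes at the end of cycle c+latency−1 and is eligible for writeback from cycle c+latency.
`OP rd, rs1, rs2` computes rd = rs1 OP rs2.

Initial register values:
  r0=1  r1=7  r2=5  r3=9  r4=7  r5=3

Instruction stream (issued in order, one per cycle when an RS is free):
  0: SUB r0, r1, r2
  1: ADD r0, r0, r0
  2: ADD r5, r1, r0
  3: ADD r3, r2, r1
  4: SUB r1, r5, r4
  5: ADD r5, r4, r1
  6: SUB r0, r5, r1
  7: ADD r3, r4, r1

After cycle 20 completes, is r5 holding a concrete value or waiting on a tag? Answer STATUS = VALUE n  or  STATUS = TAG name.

c1: issue SUB r0<-Add1 | r0:Add1,r1:7,r2:5,r3:9,r4:7,r5:3
c2: issue ADD r0<-Add2 | r0:Add2,r1:7,r2:5,r3:9,r4:7,r5:3
c3: issue ADD r5<-Add3 | r0:Add2,r1:7,r2:5,r3:9,r4:7,r5:Add3
c4: CDB Add1=2; issue ADD r3<-Add1 | r0:Add2,r1:7,r2:5,r3:Add1,r4:7,r5:Add3
c5: stall | r0:Add2,r1:7,r2:5,r3:Add1,r4:7,r5:Add3
c6: stall | r0:Add2,r1:7,r2:5,r3:Add1,r4:7,r5:Add3
c7: CDB Add1=12; issue SUB r1<-Add1 | r0:Add2,r1:Add1,r2:5,r3:12,r4:7,r5:Add3
c8: CDB Add2=4; issue ADD r5<-Add2 | r0:4,r1:Add1,r2:5,r3:12,r4:7,r5:Add2
c9: stall | r0:4,r1:Add1,r2:5,r3:12,r4:7,r5:Add2
c10: stall | r0:4,r1:Add1,r2:5,r3:12,r4:7,r5:Add2
c11: CDB Add3=11; issue SUB r0<-Add3 | r0:Add3,r1:Add1,r2:5,r3:12,r4:7,r5:Add2
c12: stall | r0:Add3,r1:Add1,r2:5,r3:12,r4:7,r5:Add2
c13: stall | r0:Add3,r1:Add1,r2:5,r3:12,r4:7,r5:Add2
c14: CDB Add1=4; issue ADD r3<-Add1 | r0:Add3,r1:4,r2:5,r3:Add1,r4:7,r5:Add2
c15: - | r0:Add3,r1:4,r2:5,r3:Add1,r4:7,r5:Add2
c16: - | r0:Add3,r1:4,r2:5,r3:Add1,r4:7,r5:Add2
c17: CDB Add1=11 | r0:Add3,r1:4,r2:5,r3:11,r4:7,r5:Add2
c18: CDB Add2=11 | r0:Add3,r1:4,r2:5,r3:11,r4:7,r5:11
c19: - | r0:Add3,r1:4,r2:5,r3:11,r4:7,r5:11
c20: - | r0:Add3,r1:4,r2:5,r3:11,r4:7,r5:11

STATUS = VALUE 11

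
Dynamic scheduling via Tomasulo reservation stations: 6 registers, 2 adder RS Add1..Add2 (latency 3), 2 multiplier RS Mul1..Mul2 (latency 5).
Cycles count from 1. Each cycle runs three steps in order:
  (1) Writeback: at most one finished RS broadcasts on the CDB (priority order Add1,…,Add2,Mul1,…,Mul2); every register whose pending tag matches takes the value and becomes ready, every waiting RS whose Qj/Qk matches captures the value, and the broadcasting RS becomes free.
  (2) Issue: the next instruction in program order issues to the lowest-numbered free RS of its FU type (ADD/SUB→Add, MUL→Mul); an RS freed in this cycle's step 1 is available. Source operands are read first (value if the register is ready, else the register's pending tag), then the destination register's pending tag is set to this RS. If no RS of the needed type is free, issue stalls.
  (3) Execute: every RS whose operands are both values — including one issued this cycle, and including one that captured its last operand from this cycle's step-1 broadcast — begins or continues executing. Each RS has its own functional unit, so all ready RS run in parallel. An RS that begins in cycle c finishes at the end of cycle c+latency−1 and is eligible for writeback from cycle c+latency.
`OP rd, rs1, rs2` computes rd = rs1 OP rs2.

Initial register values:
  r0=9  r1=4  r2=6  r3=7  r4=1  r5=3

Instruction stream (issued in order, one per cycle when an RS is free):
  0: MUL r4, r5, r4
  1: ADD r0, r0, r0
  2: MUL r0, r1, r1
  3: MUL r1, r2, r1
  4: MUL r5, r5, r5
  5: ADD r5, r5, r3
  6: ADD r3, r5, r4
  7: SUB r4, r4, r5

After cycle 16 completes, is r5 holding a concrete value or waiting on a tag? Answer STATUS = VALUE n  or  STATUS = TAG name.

cycle 1: issue MUL r4<-Mul1 // r0:9,r1:4,r2:6,r3:7,r4:Mul1,r5:3
cycle 2: issue ADD r0<-Add1 // r0:Add1,r1:4,r2:6,r3:7,r4:Mul1,r5:3
cycle 3: issue MUL r0<-Mul2 // r0:Mul2,r1:4,r2:6,r3:7,r4:Mul1,r5:3
cycle 4: stall // r0:Mul2,r1:4,r2:6,r3:7,r4:Mul1,r5:3
cycle 5: CDB Add1=18; stall // r0:Mul2,r1:4,r2:6,r3:7,r4:Mul1,r5:3
cycle 6: CDB Mul1=3; issue MUL r1<-Mul1 // r0:Mul2,r1:Mul1,r2:6,r3:7,r4:3,r5:3
cycle 7: stall // r0:Mul2,r1:Mul1,r2:6,r3:7,r4:3,r5:3
cycle 8: CDB Mul2=16; issue MUL r5<-Mul2 // r0:16,r1:Mul1,r2:6,r3:7,r4:3,r5:Mul2
cycle 9: issue ADD r5<-Add1 // r0:16,r1:Mul1,r2:6,r3:7,r4:3,r5:Add1
cycle 10: issue ADD r3<-Add2 // r0:16,r1:Mul1,r2:6,r3:Add2,r4:3,r5:Add1
cycle 11: CDB Mul1=24; stall // r0:16,r1:24,r2:6,r3:Add2,r4:3,r5:Add1
cycle 12: stall // r0:16,r1:24,r2:6,r3:Add2,r4:3,r5:Add1
cycle 13: CDB Mul2=9; stall // r0:16,r1:24,r2:6,r3:Add2,r4:3,r5:Add1
cycle 14: stall // r0:16,r1:24,r2:6,r3:Add2,r4:3,r5:Add1
cycle 15: stall // r0:16,r1:24,r2:6,r3:Add2,r4:3,r5:Add1
cycle 16: CDB Add1=16; issue SUB r4<-Add1 // r0:16,r1:24,r2:6,r3:Add2,r4:Add1,r5:16

STATUS = VALUE 16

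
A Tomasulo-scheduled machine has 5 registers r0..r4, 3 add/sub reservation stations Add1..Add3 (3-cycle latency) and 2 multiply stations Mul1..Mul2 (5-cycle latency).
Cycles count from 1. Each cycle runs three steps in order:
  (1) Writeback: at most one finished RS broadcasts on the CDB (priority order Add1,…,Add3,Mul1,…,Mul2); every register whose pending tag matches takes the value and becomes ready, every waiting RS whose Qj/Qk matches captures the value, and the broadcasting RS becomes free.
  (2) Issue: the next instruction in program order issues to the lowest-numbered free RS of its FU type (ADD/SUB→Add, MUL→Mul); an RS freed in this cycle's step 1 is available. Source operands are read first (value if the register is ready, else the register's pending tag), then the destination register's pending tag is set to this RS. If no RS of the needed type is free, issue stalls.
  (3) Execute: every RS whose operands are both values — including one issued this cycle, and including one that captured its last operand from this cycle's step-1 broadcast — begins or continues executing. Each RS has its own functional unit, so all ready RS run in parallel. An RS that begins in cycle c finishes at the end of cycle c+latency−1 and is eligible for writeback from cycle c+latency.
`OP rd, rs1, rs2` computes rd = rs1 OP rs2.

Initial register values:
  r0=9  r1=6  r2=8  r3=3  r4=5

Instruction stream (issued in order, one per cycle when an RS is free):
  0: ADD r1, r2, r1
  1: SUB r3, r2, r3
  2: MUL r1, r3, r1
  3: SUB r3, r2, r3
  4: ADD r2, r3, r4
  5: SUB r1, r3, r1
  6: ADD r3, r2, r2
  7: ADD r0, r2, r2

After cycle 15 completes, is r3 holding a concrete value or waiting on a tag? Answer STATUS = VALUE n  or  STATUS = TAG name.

  c1: issue ADD r1<-Add1  regs: r0:9,r1:Add1,r2:8,r3:3,r4:5
  c2: issue SUB r3<-Add2  regs: r0:9,r1:Add1,r2:8,r3:Add2,r4:5
  c3: issue MUL r1<-Mul1  regs: r0:9,r1:Mul1,r2:8,r3:Add2,r4:5
  c4: CDB Add1=14; issue SUB r3<-Add1  regs: r0:9,r1:Mul1,r2:8,r3:Add1,r4:5
  c5: CDB Add2=5; issue ADD r2<-Add2  regs: r0:9,r1:Mul1,r2:Add2,r3:Add1,r4:5
  c6: issue SUB r1<-Add3  regs: r0:9,r1:Add3,r2:Add2,r3:Add1,r4:5
  c7: stall  regs: r0:9,r1:Add3,r2:Add2,r3:Add1,r4:5
  c8: CDB Add1=3; issue ADD r3<-Add1  regs: r0:9,r1:Add3,r2:Add2,r3:Add1,r4:5
  c9: stall  regs: r0:9,r1:Add3,r2:Add2,r3:Add1,r4:5
  c10: CDB Mul1=70; stall  regs: r0:9,r1:Add3,r2:Add2,r3:Add1,r4:5
  c11: CDB Add2=8; issue ADD r0<-Add2  regs: r0:Add2,r1:Add3,r2:8,r3:Add1,r4:5
  c12: -  regs: r0:Add2,r1:Add3,r2:8,r3:Add1,r4:5
  c13: CDB Add3=-67  regs: r0:Add2,r1:-67,r2:8,r3:Add1,r4:5
  c14: CDB Add1=16  regs: r0:Add2,r1:-67,r2:8,r3:16,r4:5
  c15: CDB Add2=16  regs: r0:16,r1:-67,r2:8,r3:16,r4:5

STATUS = VALUE 16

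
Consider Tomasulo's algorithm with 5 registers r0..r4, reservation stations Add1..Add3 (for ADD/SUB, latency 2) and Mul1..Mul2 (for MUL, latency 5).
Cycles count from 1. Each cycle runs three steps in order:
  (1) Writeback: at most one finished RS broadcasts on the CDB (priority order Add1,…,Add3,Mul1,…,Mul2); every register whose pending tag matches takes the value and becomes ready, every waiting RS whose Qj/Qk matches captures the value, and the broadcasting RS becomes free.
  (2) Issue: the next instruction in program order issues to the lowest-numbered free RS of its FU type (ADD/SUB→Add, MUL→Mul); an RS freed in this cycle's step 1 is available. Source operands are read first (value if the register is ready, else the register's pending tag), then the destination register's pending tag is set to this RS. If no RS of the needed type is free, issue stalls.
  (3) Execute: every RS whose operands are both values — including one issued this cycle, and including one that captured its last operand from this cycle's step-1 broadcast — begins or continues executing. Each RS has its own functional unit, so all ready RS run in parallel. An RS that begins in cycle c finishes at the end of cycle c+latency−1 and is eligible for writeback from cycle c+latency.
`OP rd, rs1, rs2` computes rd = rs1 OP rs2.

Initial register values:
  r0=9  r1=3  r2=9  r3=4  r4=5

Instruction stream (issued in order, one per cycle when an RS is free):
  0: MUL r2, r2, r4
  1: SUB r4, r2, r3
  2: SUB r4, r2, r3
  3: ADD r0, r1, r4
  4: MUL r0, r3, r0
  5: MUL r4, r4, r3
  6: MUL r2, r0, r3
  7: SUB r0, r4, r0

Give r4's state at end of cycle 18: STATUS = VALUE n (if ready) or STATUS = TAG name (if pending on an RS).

cycle 1: issue MUL r2<-Mul1 // r0:9,r1:3,r2:Mul1,r3:4,r4:5
cycle 2: issue SUB r4<-Add1 // r0:9,r1:3,r2:Mul1,r3:4,r4:Add1
cycle 3: issue SUB r4<-Add2 // r0:9,r1:3,r2:Mul1,r3:4,r4:Add2
cycle 4: issue ADD r0<-Add3 // r0:Add3,r1:3,r2:Mul1,r3:4,r4:Add2
cycle 5: issue MUL r0<-Mul2 // r0:Mul2,r1:3,r2:Mul1,r3:4,r4:Add2
cycle 6: CDB Mul1=45; issue MUL r4<-Mul1 // r0:Mul2,r1:3,r2:45,r3:4,r4:Mul1
cycle 7: stall // r0:Mul2,r1:3,r2:45,r3:4,r4:Mul1
cycle 8: CDB Add1=41; stall // r0:Mul2,r1:3,r2:45,r3:4,r4:Mul1
cycle 9: CDB Add2=41; stall // r0:Mul2,r1:3,r2:45,r3:4,r4:Mul1
cycle 10: stall // r0:Mul2,r1:3,r2:45,r3:4,r4:Mul1
cycle 11: CDB Add3=44; stall // r0:Mul2,r1:3,r2:45,r3:4,r4:Mul1
cycle 12: stall // r0:Mul2,r1:3,r2:45,r3:4,r4:Mul1
cycle 13: stall // r0:Mul2,r1:3,r2:45,r3:4,r4:Mul1
cycle 14: CDB Mul1=164; issue MUL r2<-Mul1 // r0:Mul2,r1:3,r2:Mul1,r3:4,r4:164
cycle 15: issue SUB r0<-Add1 // r0:Add1,r1:3,r2:Mul1,r3:4,r4:164
cycle 16: CDB Mul2=176 // r0:Add1,r1:3,r2:Mul1,r3:4,r4:164
cycle 17: - // r0:Add1,r1:3,r2:Mul1,r3:4,r4:164
cycle 18: CDB Add1=-12 // r0:-12,r1:3,r2:Mul1,r3:4,r4:164

STATUS = VALUE 164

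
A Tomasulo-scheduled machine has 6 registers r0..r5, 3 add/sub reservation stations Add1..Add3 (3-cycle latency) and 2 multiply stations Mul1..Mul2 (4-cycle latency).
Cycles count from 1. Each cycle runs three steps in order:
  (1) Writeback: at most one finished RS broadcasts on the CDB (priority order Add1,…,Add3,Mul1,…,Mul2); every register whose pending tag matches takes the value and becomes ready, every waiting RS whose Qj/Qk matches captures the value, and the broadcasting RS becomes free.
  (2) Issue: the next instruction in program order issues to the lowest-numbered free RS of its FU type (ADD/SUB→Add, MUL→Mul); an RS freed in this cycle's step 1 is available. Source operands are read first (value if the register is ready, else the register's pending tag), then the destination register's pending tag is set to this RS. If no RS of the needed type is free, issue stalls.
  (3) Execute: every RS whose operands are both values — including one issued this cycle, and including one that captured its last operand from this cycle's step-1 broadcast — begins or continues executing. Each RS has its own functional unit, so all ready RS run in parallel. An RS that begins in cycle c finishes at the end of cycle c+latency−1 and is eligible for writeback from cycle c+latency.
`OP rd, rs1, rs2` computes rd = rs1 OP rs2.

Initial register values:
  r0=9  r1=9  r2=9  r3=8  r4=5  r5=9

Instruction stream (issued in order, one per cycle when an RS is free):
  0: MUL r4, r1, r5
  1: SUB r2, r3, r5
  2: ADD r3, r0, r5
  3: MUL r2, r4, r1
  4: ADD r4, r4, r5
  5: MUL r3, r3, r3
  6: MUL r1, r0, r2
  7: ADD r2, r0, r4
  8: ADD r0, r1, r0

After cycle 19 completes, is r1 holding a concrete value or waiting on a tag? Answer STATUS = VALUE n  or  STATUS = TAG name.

cycle 1: issue MUL r4<-Mul1 // r0:9,r1:9,r2:9,r3:8,r4:Mul1,r5:9
cycle 2: issue SUB r2<-Add1 // r0:9,r1:9,r2:Add1,r3:8,r4:Mul1,r5:9
cycle 3: issue ADD r3<-Add2 // r0:9,r1:9,r2:Add1,r3:Add2,r4:Mul1,r5:9
cycle 4: issue MUL r2<-Mul2 // r0:9,r1:9,r2:Mul2,r3:Add2,r4:Mul1,r5:9
cycle 5: CDB Add1=-1; issue ADD r4<-Add1 // r0:9,r1:9,r2:Mul2,r3:Add2,r4:Add1,r5:9
cycle 6: CDB Add2=18; stall // r0:9,r1:9,r2:Mul2,r3:18,r4:Add1,r5:9
cycle 7: CDB Mul1=81; issue MUL r3<-Mul1 // r0:9,r1:9,r2:Mul2,r3:Mul1,r4:Add1,r5:9
cycle 8: stall // r0:9,r1:9,r2:Mul2,r3:Mul1,r4:Add1,r5:9
cycle 9: stall // r0:9,r1:9,r2:Mul2,r3:Mul1,r4:Add1,r5:9
cycle 10: CDB Add1=90; stall // r0:9,r1:9,r2:Mul2,r3:Mul1,r4:90,r5:9
cycle 11: CDB Mul1=324; issue MUL r1<-Mul1 // r0:9,r1:Mul1,r2:Mul2,r3:324,r4:90,r5:9
cycle 12: CDB Mul2=729; issue ADD r2<-Add1 // r0:9,r1:Mul1,r2:Add1,r3:324,r4:90,r5:9
cycle 13: issue ADD r0<-Add2 // r0:Add2,r1:Mul1,r2:Add1,r3:324,r4:90,r5:9
cycle 14: - // r0:Add2,r1:Mul1,r2:Add1,r3:324,r4:90,r5:9
cycle 15: CDB Add1=99 // r0:Add2,r1:Mul1,r2:99,r3:324,r4:90,r5:9
cycle 16: CDB Mul1=6561 // r0:Add2,r1:6561,r2:99,r3:324,r4:90,r5:9
cycle 17: - // r0:Add2,r1:6561,r2:99,r3:324,r4:90,r5:9
cycle 18: - // r0:Add2,r1:6561,r2:99,r3:324,r4:90,r5:9
cycle 19: CDB Add2=6570 // r0:6570,r1:6561,r2:99,r3:324,r4:90,r5:9

STATUS = VALUE 6561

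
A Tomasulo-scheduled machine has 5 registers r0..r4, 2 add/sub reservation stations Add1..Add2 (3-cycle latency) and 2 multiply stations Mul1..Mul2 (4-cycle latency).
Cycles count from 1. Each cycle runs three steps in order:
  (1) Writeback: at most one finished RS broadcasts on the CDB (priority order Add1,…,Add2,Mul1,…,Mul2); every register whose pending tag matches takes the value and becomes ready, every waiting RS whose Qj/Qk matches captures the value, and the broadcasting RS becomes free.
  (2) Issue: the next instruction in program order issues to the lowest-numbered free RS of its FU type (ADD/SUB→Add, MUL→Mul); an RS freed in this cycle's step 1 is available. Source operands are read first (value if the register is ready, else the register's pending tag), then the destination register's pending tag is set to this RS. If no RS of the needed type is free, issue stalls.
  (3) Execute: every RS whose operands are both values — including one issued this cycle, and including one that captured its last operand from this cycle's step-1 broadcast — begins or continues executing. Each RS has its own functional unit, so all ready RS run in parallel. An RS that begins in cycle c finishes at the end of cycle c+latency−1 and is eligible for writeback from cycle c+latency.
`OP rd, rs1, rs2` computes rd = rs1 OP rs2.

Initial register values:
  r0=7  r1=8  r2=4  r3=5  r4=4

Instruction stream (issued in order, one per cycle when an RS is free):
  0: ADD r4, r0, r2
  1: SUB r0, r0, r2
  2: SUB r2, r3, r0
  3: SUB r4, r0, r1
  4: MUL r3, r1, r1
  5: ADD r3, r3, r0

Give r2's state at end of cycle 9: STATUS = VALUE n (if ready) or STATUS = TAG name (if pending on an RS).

STATUS = VALUE 2

  c1: issue ADD r4<-Add1  regs: r0:7,r1:8,r2:4,r3:5,r4:Add1
  c2: issue SUB r0<-Add2  regs: r0:Add2,r1:8,r2:4,r3:5,r4:Add1
  c3: stall  regs: r0:Add2,r1:8,r2:4,r3:5,r4:Add1
  c4: CDB Add1=11; issue SUB r2<-Add1  regs: r0:Add2,r1:8,r2:Add1,r3:5,r4:11
  c5: CDB Add2=3; issue SUB r4<-Add2  regs: r0:3,r1:8,r2:Add1,r3:5,r4:Add2
  c6: issue MUL r3<-Mul1  regs: r0:3,r1:8,r2:Add1,r3:Mul1,r4:Add2
  c7: stall  regs: r0:3,r1:8,r2:Add1,r3:Mul1,r4:Add2
  c8: CDB Add1=2; issue ADD r3<-Add1  regs: r0:3,r1:8,r2:2,r3:Add1,r4:Add2
  c9: CDB Add2=-5  regs: r0:3,r1:8,r2:2,r3:Add1,r4:-5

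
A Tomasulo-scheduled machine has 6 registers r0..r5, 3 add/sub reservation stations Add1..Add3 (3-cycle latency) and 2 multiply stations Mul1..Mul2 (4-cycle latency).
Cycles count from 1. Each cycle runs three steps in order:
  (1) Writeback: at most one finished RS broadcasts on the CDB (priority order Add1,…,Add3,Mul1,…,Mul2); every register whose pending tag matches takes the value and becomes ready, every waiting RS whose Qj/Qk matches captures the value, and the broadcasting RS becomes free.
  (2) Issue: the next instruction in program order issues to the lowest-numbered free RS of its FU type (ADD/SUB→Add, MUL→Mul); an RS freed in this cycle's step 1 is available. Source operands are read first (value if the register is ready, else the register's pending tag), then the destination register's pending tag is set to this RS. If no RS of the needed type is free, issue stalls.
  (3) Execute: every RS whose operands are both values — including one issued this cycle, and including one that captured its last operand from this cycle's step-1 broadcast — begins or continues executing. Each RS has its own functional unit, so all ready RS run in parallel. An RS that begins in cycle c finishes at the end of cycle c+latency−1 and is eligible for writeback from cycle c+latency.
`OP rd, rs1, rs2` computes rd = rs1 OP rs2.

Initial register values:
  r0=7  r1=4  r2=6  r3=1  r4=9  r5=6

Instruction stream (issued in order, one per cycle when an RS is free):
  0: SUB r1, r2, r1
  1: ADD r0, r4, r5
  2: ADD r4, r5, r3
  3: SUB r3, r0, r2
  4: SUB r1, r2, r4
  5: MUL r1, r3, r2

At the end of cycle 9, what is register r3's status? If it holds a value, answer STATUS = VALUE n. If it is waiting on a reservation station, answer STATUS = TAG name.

STATUS = VALUE 9

  c1: issue SUB r1<-Add1  regs: r0:7,r1:Add1,r2:6,r3:1,r4:9,r5:6
  c2: issue ADD r0<-Add2  regs: r0:Add2,r1:Add1,r2:6,r3:1,r4:9,r5:6
  c3: issue ADD r4<-Add3  regs: r0:Add2,r1:Add1,r2:6,r3:1,r4:Add3,r5:6
  c4: CDB Add1=2; issue SUB r3<-Add1  regs: r0:Add2,r1:2,r2:6,r3:Add1,r4:Add3,r5:6
  c5: CDB Add2=15; issue SUB r1<-Add2  regs: r0:15,r1:Add2,r2:6,r3:Add1,r4:Add3,r5:6
  c6: CDB Add3=7; issue MUL r1<-Mul1  regs: r0:15,r1:Mul1,r2:6,r3:Add1,r4:7,r5:6
  c7: -  regs: r0:15,r1:Mul1,r2:6,r3:Add1,r4:7,r5:6
  c8: CDB Add1=9  regs: r0:15,r1:Mul1,r2:6,r3:9,r4:7,r5:6
  c9: CDB Add2=-1  regs: r0:15,r1:Mul1,r2:6,r3:9,r4:7,r5:6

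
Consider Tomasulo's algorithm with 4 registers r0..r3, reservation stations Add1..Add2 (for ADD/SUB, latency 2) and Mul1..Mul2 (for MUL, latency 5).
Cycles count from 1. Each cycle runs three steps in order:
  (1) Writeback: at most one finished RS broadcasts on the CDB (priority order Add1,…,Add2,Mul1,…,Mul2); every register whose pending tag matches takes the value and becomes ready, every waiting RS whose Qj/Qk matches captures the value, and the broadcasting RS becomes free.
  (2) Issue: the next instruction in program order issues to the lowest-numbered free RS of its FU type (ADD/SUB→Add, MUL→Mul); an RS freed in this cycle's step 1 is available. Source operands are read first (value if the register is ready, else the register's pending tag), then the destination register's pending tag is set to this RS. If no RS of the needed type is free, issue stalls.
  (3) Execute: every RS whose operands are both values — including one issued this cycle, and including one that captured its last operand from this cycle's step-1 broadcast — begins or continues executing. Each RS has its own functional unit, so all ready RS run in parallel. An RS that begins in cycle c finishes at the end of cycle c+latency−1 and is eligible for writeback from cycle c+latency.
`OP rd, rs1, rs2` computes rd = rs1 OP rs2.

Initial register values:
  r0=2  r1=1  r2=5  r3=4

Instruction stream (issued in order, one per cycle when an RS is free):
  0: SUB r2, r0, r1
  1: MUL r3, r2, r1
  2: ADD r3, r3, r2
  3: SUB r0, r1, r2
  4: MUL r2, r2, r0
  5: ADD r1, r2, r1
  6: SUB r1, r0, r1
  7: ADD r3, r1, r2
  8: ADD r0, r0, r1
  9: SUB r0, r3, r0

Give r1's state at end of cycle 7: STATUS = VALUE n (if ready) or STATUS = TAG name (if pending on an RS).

STATUS = TAG Add2

c1: issue SUB r2<-Add1 | r0:2,r1:1,r2:Add1,r3:4
c2: issue MUL r3<-Mul1 | r0:2,r1:1,r2:Add1,r3:Mul1
c3: CDB Add1=1; issue ADD r3<-Add1 | r0:2,r1:1,r2:1,r3:Add1
c4: issue SUB r0<-Add2 | r0:Add2,r1:1,r2:1,r3:Add1
c5: issue MUL r2<-Mul2 | r0:Add2,r1:1,r2:Mul2,r3:Add1
c6: CDB Add2=0; issue ADD r1<-Add2 | r0:0,r1:Add2,r2:Mul2,r3:Add1
c7: stall | r0:0,r1:Add2,r2:Mul2,r3:Add1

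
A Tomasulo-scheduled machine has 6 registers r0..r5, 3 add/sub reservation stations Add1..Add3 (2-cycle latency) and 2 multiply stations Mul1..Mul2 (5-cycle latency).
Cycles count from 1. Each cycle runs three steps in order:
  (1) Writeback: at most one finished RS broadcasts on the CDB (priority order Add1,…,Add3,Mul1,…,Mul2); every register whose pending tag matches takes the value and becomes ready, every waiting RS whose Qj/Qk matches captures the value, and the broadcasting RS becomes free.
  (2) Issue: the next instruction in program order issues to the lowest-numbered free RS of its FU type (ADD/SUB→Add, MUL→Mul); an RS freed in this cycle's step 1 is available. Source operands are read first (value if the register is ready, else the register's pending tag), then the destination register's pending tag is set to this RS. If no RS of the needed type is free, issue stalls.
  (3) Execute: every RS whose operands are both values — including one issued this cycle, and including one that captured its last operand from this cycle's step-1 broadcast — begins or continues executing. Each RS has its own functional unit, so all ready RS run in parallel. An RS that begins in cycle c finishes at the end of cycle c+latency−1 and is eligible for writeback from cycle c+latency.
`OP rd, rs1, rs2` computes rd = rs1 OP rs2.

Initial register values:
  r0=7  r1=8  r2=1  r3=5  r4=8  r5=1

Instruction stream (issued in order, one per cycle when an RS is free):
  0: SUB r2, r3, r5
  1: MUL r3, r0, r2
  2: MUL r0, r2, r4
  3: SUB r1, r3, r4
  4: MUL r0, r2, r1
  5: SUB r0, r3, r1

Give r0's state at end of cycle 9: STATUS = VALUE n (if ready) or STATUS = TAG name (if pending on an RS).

cycle 1: issue SUB r2<-Add1 // r0:7,r1:8,r2:Add1,r3:5,r4:8,r5:1
cycle 2: issue MUL r3<-Mul1 // r0:7,r1:8,r2:Add1,r3:Mul1,r4:8,r5:1
cycle 3: CDB Add1=4; issue MUL r0<-Mul2 // r0:Mul2,r1:8,r2:4,r3:Mul1,r4:8,r5:1
cycle 4: issue SUB r1<-Add1 // r0:Mul2,r1:Add1,r2:4,r3:Mul1,r4:8,r5:1
cycle 5: stall // r0:Mul2,r1:Add1,r2:4,r3:Mul1,r4:8,r5:1
cycle 6: stall // r0:Mul2,r1:Add1,r2:4,r3:Mul1,r4:8,r5:1
cycle 7: stall // r0:Mul2,r1:Add1,r2:4,r3:Mul1,r4:8,r5:1
cycle 8: CDB Mul1=28; issue MUL r0<-Mul1 // r0:Mul1,r1:Add1,r2:4,r3:28,r4:8,r5:1
cycle 9: CDB Mul2=32; issue SUB r0<-Add2 // r0:Add2,r1:Add1,r2:4,r3:28,r4:8,r5:1

STATUS = TAG Add2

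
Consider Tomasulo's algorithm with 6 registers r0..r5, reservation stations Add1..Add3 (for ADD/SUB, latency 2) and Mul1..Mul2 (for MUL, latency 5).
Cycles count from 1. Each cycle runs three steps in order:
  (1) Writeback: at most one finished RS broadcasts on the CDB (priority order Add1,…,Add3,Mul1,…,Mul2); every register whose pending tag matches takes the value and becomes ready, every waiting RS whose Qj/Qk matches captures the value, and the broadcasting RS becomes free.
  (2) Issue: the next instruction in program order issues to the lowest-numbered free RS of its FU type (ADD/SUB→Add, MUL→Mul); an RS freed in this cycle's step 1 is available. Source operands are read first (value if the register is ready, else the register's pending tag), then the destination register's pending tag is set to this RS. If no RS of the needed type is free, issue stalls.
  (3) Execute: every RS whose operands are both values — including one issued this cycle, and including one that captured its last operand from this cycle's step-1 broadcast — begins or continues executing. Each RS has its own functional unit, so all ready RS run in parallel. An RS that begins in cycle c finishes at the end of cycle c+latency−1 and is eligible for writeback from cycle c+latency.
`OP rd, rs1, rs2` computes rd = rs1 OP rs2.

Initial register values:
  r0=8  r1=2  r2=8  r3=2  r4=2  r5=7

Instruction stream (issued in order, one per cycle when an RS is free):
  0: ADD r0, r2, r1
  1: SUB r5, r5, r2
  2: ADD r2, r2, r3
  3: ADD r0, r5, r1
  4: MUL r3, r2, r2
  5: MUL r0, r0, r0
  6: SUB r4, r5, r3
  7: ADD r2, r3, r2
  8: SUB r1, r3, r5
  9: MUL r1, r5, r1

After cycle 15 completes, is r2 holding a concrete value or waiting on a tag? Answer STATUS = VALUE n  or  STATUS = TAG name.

c1: issue ADD r0<-Add1 | r0:Add1,r1:2,r2:8,r3:2,r4:2,r5:7
c2: issue SUB r5<-Add2 | r0:Add1,r1:2,r2:8,r3:2,r4:2,r5:Add2
c3: CDB Add1=10; issue ADD r2<-Add1 | r0:10,r1:2,r2:Add1,r3:2,r4:2,r5:Add2
c4: CDB Add2=-1; issue ADD r0<-Add2 | r0:Add2,r1:2,r2:Add1,r3:2,r4:2,r5:-1
c5: CDB Add1=10; issue MUL r3<-Mul1 | r0:Add2,r1:2,r2:10,r3:Mul1,r4:2,r5:-1
c6: CDB Add2=1; issue MUL r0<-Mul2 | r0:Mul2,r1:2,r2:10,r3:Mul1,r4:2,r5:-1
c7: issue SUB r4<-Add1 | r0:Mul2,r1:2,r2:10,r3:Mul1,r4:Add1,r5:-1
c8: issue ADD r2<-Add2 | r0:Mul2,r1:2,r2:Add2,r3:Mul1,r4:Add1,r5:-1
c9: issue SUB r1<-Add3 | r0:Mul2,r1:Add3,r2:Add2,r3:Mul1,r4:Add1,r5:-1
c10: CDB Mul1=100; issue MUL r1<-Mul1 | r0:Mul2,r1:Mul1,r2:Add2,r3:100,r4:Add1,r5:-1
c11: CDB Mul2=1 | r0:1,r1:Mul1,r2:Add2,r3:100,r4:Add1,r5:-1
c12: CDB Add1=-101 | r0:1,r1:Mul1,r2:Add2,r3:100,r4:-101,r5:-1
c13: CDB Add2=110 | r0:1,r1:Mul1,r2:110,r3:100,r4:-101,r5:-1
c14: CDB Add3=101 | r0:1,r1:Mul1,r2:110,r3:100,r4:-101,r5:-1
c15: - | r0:1,r1:Mul1,r2:110,r3:100,r4:-101,r5:-1

STATUS = VALUE 110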